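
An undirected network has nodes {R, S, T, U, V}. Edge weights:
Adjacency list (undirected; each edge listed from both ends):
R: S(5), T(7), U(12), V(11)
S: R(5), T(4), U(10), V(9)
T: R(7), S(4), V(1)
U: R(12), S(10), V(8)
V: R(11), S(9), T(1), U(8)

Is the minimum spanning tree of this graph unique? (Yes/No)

Yes

Kruskal: consider edges lightest-first.
T V (1): add. Components now {T,V} {R} {S} {U}
S T (4): add. Components now {S,T,V} {R} {U}
R S (5): add. Components now {R,S,T,V} {U}
R T (7): skip — R and T already connected.
U V (8): add. Components now {R,S,T,U,V}
Every non-tree edge has weight strictly greater than the heaviest edge on the tree path between its endpoints, so the MST is unique.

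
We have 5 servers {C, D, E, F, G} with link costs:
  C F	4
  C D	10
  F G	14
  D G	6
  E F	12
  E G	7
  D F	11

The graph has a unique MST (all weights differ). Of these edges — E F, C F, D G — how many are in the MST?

2

Sort edges by weight, then run Kruskal:
C F (4): add. Components now {C,F} {D} {E} {G}
D G (6): add. Components now {C,F} {D,G} {E}
E G (7): add. Components now {C,F} {D,E,G}
C D (10): add. Components now {C,D,E,F,G}
MST edge set: {C F, D G, E G, C D}.
Of the listed edges, {C F, D G} are in the MST → 2.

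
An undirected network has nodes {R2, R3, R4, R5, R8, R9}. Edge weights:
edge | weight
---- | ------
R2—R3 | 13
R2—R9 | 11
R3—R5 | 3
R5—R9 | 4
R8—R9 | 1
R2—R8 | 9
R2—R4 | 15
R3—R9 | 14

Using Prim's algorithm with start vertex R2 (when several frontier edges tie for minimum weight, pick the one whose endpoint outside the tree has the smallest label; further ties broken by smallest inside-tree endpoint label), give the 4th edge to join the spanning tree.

R3-R5

Grow the tree from R2 using Prim:
Step 1: frontier [R2—R8 9, R2—R9 11, R2—R3 13, R2—R4 15] → take R2—R8 (9); add R8.
Step 2: frontier [R2—R9 11, R2—R3 13, R2—R4 15, R8—R9 1] → take R8—R9 (1); add R9.
Step 3: frontier [R2—R3 13, R2—R4 15, R5—R9 4, R3—R9 14] → take R5—R9 (4); add R5.
Step 4: frontier [R2—R3 13, R2—R4 15, R3—R5 3, R3—R9 14] → take R3—R5 (3); add R3.
Step 5: frontier [R2—R4 15] → take R2—R4 (15); add R4.
The 4th edge added is R3—R5.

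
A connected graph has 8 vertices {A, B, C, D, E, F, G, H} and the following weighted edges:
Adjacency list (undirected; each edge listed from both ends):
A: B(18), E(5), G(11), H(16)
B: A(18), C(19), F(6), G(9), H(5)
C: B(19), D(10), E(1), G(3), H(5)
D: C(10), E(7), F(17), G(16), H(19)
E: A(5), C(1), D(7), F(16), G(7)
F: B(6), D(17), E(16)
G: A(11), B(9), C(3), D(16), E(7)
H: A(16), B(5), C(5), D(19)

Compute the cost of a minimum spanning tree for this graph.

32

Kruskal's algorithm — process edges by increasing weight (ties by edge label):
C—E (1): add — endpoints in different components.
C—G (3): add — endpoints in different components.
A—E (5): add — endpoints in different components.
B—H (5): add — endpoints in different components.
C—H (5): add — endpoints in different components.
B—F (6): add — endpoints in different components.
D—E (7): add — endpoints in different components.
MST edges: C—E, C—G, A—E, B—H, C—H, B—F, D—E; total weight 1+3+5+5+5+6+7 = 32.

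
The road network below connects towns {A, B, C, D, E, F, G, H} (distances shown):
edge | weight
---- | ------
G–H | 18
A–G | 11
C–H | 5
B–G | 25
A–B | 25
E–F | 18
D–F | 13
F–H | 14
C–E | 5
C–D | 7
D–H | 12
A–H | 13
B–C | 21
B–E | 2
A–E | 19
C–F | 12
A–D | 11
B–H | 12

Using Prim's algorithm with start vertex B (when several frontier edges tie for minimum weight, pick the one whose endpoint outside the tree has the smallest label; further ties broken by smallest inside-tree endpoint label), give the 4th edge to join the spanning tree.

Prim's algorithm from B:
Step 1: cheapest edge leaving the tree is B–E (2); add E.
Step 2: cheapest edge leaving the tree is C–E (5); add C.
Step 3: cheapest edge leaving the tree is C–H (5); add H.
Step 4: cheapest edge leaving the tree is C–D (7); add D.
Step 5: cheapest edge leaving the tree is A–D (11); add A.
Step 6: cheapest edge leaving the tree is A–G (11); add G.
Step 7: cheapest edge leaving the tree is C–F (12); add F.
The 4th edge added is C–D.

C-D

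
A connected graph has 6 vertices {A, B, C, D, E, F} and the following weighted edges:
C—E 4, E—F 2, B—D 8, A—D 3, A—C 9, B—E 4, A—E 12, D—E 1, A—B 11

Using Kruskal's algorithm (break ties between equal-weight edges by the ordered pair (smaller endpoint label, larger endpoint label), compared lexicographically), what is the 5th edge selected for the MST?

Kruskal's algorithm — process edges by increasing weight (ties by edge label):
D—E (1): add — endpoints in different components.
E—F (2): add — endpoints in different components.
A—D (3): add — endpoints in different components.
B—E (4): add — endpoints in different components.
C—E (4): add — endpoints in different components.
The 5th edge added is C—E.

C-E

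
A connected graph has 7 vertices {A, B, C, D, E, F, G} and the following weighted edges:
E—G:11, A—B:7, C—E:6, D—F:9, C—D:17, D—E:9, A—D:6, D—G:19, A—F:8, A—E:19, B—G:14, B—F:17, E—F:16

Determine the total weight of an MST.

Sort edges by weight, then run Kruskal:
A—D (6): add — endpoints in different components.
C—E (6): add — endpoints in different components.
A—B (7): add — endpoints in different components.
A—F (8): add — endpoints in different components.
D—E (9): add — endpoints in different components.
D—F (9): skip — D and F already connected.
E—G (11): add — endpoints in different components.
MST edges: A—D, C—E, A—B, A—F, D—E, E—G; total weight 6+6+7+8+9+11 = 47.

47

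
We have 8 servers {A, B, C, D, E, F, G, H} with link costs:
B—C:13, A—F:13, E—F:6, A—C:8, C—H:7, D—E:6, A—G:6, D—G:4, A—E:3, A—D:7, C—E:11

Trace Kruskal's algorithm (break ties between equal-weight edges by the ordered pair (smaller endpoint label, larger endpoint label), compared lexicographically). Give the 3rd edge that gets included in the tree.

Kruskal: consider edges lightest-first.
A—E (3): add — endpoints in different components.
D—G (4): add — endpoints in different components.
A—G (6): add — endpoints in different components.
D—E (6): skip — D and E already connected.
E—F (6): add — endpoints in different components.
A—D (7): skip — A and D already connected.
C—H (7): add — endpoints in different components.
A—C (8): add — endpoints in different components.
C—E (11): skip — C and E already connected.
A—F (13): skip — A and F already connected.
B—C (13): add — endpoints in different components.
The 3rd edge added is A—G.

A-G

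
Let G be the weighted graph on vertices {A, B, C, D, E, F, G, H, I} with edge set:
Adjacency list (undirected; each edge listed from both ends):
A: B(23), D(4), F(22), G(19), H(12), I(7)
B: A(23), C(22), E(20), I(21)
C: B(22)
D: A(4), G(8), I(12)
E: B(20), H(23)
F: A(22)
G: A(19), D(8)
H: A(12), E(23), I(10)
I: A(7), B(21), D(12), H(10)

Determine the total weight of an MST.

114

Prim, starting at B.
Step 1: cheapest edge leaving the tree is B-E (20); add E.
Step 2: cheapest edge leaving the tree is B-I (21); add I.
Step 3: cheapest edge leaving the tree is A-I (7); add A.
Step 4: cheapest edge leaving the tree is A-D (4); add D.
Step 5: cheapest edge leaving the tree is D-G (8); add G.
Step 6: cheapest edge leaving the tree is H-I (10); add H.
Step 7: cheapest edge leaving the tree is B-C (22); add C.
Step 8: cheapest edge leaving the tree is A-F (22); add F.
MST edges: B-E, B-I, A-I, A-D, D-G, H-I, B-C, A-F; total weight 20+21+7+4+8+10+22+22 = 114.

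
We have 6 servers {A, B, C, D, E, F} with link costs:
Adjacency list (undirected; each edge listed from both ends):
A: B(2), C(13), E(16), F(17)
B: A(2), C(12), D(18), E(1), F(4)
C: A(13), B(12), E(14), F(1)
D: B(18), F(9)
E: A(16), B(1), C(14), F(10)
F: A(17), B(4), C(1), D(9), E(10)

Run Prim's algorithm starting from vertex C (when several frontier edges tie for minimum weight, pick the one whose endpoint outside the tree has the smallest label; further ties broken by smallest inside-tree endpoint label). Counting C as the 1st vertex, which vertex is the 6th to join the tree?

D

Prim's algorithm from C:
Step 1: cheapest edge leaving the tree is C–F (1); add F.
Step 2: cheapest edge leaving the tree is B–F (4); add B.
Step 3: cheapest edge leaving the tree is B–E (1); add E.
Step 4: cheapest edge leaving the tree is A–B (2); add A.
Step 5: cheapest edge leaving the tree is D–F (9); add D.
Vertex order: C, F, B, E, A, D. The 6th vertex is D.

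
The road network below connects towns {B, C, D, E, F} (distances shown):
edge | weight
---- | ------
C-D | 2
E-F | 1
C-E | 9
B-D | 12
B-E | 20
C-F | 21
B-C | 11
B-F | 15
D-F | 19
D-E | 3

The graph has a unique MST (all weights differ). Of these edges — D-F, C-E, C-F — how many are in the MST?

0

Kruskal: consider edges lightest-first.
E-F (1): add — endpoints in different components.
C-D (2): add — endpoints in different components.
D-E (3): add — endpoints in different components.
C-E (9): skip — C and E already connected.
B-C (11): add — endpoints in different components.
MST edge set: {E-F, C-D, D-E, B-C}.
Of the listed edges, {} are in the MST → 0.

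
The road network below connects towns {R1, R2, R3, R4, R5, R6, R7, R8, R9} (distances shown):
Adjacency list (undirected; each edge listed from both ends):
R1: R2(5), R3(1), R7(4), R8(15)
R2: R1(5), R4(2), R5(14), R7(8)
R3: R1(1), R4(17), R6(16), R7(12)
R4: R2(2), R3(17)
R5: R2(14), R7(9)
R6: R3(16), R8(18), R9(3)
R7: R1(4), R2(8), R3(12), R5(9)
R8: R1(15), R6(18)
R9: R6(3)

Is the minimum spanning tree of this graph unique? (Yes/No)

Sort edges by weight, then run Kruskal:
R1-R3 (1): add — endpoints in different components.
R2-R4 (2): add — endpoints in different components.
R6-R9 (3): add — endpoints in different components.
R1-R7 (4): add — endpoints in different components.
R1-R2 (5): add — endpoints in different components.
R2-R7 (8): skip — R2 and R7 already connected.
R5-R7 (9): add — endpoints in different components.
R3-R7 (12): skip — R3 and R7 already connected.
R2-R5 (14): skip — R2 and R5 already connected.
R1-R8 (15): add — endpoints in different components.
R3-R6 (16): add — endpoints in different components.
Every non-tree edge has weight strictly greater than the heaviest edge on the tree path between its endpoints, so the MST is unique.

Yes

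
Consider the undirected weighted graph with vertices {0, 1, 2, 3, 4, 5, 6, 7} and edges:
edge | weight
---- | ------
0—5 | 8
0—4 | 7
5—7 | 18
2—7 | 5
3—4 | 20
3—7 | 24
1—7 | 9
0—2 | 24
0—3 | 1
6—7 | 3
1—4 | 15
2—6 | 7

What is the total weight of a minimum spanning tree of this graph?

Prim's algorithm from 5:
Step 1: cheapest edge leaving the tree is 0—5 (8); add 0.
Step 2: cheapest edge leaving the tree is 0—3 (1); add 3.
Step 3: cheapest edge leaving the tree is 0—4 (7); add 4.
Step 4: cheapest edge leaving the tree is 1—4 (15); add 1.
Step 5: cheapest edge leaving the tree is 1—7 (9); add 7.
Step 6: cheapest edge leaving the tree is 6—7 (3); add 6.
Step 7: cheapest edge leaving the tree is 2—7 (5); add 2.
MST edges: 0—5, 0—3, 0—4, 1—4, 1—7, 6—7, 2—7; total weight 8+1+7+15+9+3+5 = 48.

48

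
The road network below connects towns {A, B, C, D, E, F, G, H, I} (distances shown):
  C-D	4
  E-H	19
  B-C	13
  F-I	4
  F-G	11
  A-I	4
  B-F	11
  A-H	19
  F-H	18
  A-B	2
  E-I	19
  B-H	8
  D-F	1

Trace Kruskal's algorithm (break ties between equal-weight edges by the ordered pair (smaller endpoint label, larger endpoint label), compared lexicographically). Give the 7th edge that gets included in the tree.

Kruskal's algorithm — process edges by increasing weight (ties by edge label):
D-F (1): add — endpoints in different components.
A-B (2): add — endpoints in different components.
A-I (4): add — endpoints in different components.
C-D (4): add — endpoints in different components.
F-I (4): add — endpoints in different components.
B-H (8): add — endpoints in different components.
B-F (11): skip — B and F already connected.
F-G (11): add — endpoints in different components.
B-C (13): skip — B and C already connected.
F-H (18): skip — F and H already connected.
A-H (19): skip — A and H already connected.
E-H (19): add — endpoints in different components.
The 7th edge added is F-G.

F-G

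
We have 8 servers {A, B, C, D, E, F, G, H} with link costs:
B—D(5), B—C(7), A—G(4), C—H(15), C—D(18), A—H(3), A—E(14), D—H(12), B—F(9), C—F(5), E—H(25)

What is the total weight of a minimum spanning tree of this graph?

Prim's algorithm from G:
Step 1: frontier [A—G 4] → take A—G (4); add A.
Step 2: frontier [A—H 3, A—E 14] → take A—H (3); add H.
Step 3: frontier [A—E 14, D—H 12, C—H 15, E—H 25] → take D—H (12); add D.
Step 4: frontier [A—E 14, B—D 5, C—D 18, C—H 15, E—H 25] → take B—D (5); add B.
Step 5: frontier [A—E 14, B—C 7, B—F 9, C—D 18, C—H 15, E—H 25] → take B—C (7); add C.
Step 6: frontier [A—E 14, B—F 9, C—F 5, E—H 25] → take C—F (5); add F.
Step 7: frontier [A—E 14, E—H 25] → take A—E (14); add E.
MST edges: A—G, A—H, D—H, B—D, B—C, C—F, A—E; total weight 4+3+12+5+7+5+14 = 50.

50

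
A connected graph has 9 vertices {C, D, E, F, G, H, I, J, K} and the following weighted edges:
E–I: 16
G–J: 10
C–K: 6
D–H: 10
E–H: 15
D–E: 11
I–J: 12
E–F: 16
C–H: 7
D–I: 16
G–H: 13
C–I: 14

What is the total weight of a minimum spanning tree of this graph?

85

Sort edges by weight, then run Kruskal:
C–K (6): add — endpoints in different components.
C–H (7): add — endpoints in different components.
D–H (10): add — endpoints in different components.
G–J (10): add — endpoints in different components.
D–E (11): add — endpoints in different components.
I–J (12): add — endpoints in different components.
G–H (13): add — endpoints in different components.
C–I (14): skip — C and I already connected.
E–H (15): skip — E and H already connected.
D–I (16): skip — D and I already connected.
E–F (16): add — endpoints in different components.
MST edges: C–K, C–H, D–H, G–J, D–E, I–J, G–H, E–F; total weight 6+7+10+10+11+12+13+16 = 85.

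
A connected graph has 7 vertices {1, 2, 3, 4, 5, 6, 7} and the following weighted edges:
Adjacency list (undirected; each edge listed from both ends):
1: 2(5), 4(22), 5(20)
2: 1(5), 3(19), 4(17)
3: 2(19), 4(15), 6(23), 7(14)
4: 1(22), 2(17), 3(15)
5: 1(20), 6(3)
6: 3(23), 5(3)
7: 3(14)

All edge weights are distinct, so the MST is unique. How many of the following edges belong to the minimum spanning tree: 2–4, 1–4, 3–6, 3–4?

2

Kruskal's algorithm — process edges by increasing weight (ties by edge label):
5–6 (3): add — endpoints in different components.
1–2 (5): add — endpoints in different components.
3–7 (14): add — endpoints in different components.
3–4 (15): add — endpoints in different components.
2–4 (17): add — endpoints in different components.
2–3 (19): skip — 2 and 3 already connected.
1–5 (20): add — endpoints in different components.
MST edge set: {5–6, 1–2, 3–7, 3–4, 2–4, 1–5}.
Of the listed edges, {2–4, 3–4} are in the MST → 2.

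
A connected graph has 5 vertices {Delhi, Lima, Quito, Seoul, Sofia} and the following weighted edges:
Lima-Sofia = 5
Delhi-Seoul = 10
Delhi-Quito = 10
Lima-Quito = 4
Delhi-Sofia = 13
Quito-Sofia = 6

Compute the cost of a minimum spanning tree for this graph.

Kruskal's algorithm — process edges by increasing weight (ties by edge label):
Lima-Quito (4): add — endpoints in different components.
Lima-Sofia (5): add — endpoints in different components.
Quito-Sofia (6): skip — Sofia and Quito already connected.
Delhi-Quito (10): add — endpoints in different components.
Delhi-Seoul (10): add — endpoints in different components.
MST edges: Lima-Quito, Lima-Sofia, Delhi-Quito, Delhi-Seoul; total weight 4+5+10+10 = 29.

29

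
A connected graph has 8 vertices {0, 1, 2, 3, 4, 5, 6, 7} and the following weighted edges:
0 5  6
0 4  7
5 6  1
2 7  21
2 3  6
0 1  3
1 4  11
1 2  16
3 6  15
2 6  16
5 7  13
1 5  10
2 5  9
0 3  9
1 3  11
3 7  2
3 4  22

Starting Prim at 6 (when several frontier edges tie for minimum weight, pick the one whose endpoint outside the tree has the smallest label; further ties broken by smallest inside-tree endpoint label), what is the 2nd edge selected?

0-5

Grow the tree from 6 using Prim:
Step 1: cheapest edge leaving the tree is 5 6 (1); add 5.
Step 2: cheapest edge leaving the tree is 0 5 (6); add 0.
Step 3: cheapest edge leaving the tree is 0 1 (3); add 1.
Step 4: cheapest edge leaving the tree is 0 4 (7); add 4.
Step 5: cheapest edge leaving the tree is 2 5 (9); add 2.
Step 6: cheapest edge leaving the tree is 2 3 (6); add 3.
Step 7: cheapest edge leaving the tree is 3 7 (2); add 7.
The 2nd edge added is 0 5.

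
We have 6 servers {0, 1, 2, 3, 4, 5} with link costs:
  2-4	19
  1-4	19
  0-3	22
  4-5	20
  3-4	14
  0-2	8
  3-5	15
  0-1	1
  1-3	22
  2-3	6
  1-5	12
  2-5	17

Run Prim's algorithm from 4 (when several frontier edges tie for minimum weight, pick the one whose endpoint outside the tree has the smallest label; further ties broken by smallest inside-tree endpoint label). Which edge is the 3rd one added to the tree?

0-2

Prim, starting at 4.
Step 1: frontier [3-4 14, 1-4 19, 2-4 19, 4-5 20] → take 3-4 (14); add 3.
Step 2: frontier [2-3 6, 3-5 15, 0-3 22, 1-3 22, 1-4 19, 2-4 19, 4-5 20] → take 2-3 (6); add 2.
Step 3: frontier [0-2 8, 2-5 17, 3-5 15, 0-3 22, 1-3 22, 1-4 19, 4-5 20] → take 0-2 (8); add 0.
Step 4: frontier [0-1 1, 2-5 17, 3-5 15, 1-3 22, 1-4 19, 4-5 20] → take 0-1 (1); add 1.
Step 5: frontier [1-5 12, 2-5 17, 3-5 15, 4-5 20] → take 1-5 (12); add 5.
The 3rd edge added is 0-2.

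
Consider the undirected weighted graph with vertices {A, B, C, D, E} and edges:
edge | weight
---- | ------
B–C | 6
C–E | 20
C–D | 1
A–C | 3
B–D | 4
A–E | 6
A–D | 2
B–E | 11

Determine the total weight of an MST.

13

Grow the tree from D using Prim:
Step 1: cheapest edge leaving the tree is C–D (1); add C.
Step 2: cheapest edge leaving the tree is A–D (2); add A.
Step 3: cheapest edge leaving the tree is B–D (4); add B.
Step 4: cheapest edge leaving the tree is A–E (6); add E.
MST edges: C–D, A–D, B–D, A–E; total weight 1+2+4+6 = 13.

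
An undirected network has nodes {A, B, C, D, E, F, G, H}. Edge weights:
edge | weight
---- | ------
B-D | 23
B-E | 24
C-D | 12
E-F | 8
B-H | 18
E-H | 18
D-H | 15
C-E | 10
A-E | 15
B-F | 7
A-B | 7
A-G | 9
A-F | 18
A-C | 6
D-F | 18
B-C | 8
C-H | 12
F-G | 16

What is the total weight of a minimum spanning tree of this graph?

Prim's algorithm from A:
Step 1: cheapest edge leaving the tree is A-C (6); add C.
Step 2: cheapest edge leaving the tree is A-B (7); add B.
Step 3: cheapest edge leaving the tree is B-F (7); add F.
Step 4: cheapest edge leaving the tree is E-F (8); add E.
Step 5: cheapest edge leaving the tree is A-G (9); add G.
Step 6: cheapest edge leaving the tree is C-D (12); add D.
Step 7: cheapest edge leaving the tree is C-H (12); add H.
MST edges: A-C, A-B, B-F, E-F, A-G, C-D, C-H; total weight 6+7+7+8+9+12+12 = 61.

61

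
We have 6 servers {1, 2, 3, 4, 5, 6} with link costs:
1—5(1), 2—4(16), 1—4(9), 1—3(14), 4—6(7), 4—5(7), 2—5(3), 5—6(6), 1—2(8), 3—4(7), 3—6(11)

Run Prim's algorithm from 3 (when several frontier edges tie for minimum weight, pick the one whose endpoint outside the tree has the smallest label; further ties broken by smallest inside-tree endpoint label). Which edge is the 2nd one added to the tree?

4-5

Prim's algorithm from 3:
Step 1: frontier [3—4 7, 3—6 11, 1—3 14] → take 3—4 (7); add 4.
Step 2: frontier [3—6 11, 1—3 14, 4—5 7, 4—6 7, 1—4 9, 2—4 16] → take 4—5 (7); add 5.
Step 3: frontier [3—6 11, 1—3 14, 4—6 7, 1—4 9, 2—4 16, 1—5 1, 2—5 3, 5—6 6] → take 1—5 (1); add 1.
Step 4: frontier [1—2 8, 3—6 11, 4—6 7, 2—4 16, 2—5 3, 5—6 6] → take 2—5 (3); add 2.
Step 5: frontier [3—6 11, 4—6 7, 5—6 6] → take 5—6 (6); add 6.
The 2nd edge added is 4—5.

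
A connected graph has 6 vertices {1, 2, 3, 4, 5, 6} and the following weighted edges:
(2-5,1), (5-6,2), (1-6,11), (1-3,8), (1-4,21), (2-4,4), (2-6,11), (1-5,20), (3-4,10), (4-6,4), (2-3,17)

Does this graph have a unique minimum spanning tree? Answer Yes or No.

Kruskal: consider edges lightest-first.
2-5 (1): add. Components now {1} {2,5} {3} {4} {6}
5-6 (2): add. Components now {1} {2,5,6} {3} {4}
2-4 (4): add. Components now {1} {2,4,5,6} {3}
4-6 (4): skip — 4 and 6 already connected.
1-3 (8): add. Components now {1,3} {2,4,5,6}
3-4 (10): add. Components now {1,2,3,4,5,6}
Non-tree edge 4-6 has weight 4, equal to the heaviest edge on its tree cycle — swapping gives another MST of the same weight. Not unique.

No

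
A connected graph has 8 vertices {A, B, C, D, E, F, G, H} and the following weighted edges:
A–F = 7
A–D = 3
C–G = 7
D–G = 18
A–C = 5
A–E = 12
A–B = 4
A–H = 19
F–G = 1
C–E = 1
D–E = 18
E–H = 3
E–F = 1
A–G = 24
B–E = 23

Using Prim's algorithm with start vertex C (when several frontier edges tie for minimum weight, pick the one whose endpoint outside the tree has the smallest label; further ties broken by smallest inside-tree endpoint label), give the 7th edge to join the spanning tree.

Prim's algorithm from C:
Step 1: cheapest edge leaving the tree is C–E (1); add E.
Step 2: cheapest edge leaving the tree is E–F (1); add F.
Step 3: cheapest edge leaving the tree is F–G (1); add G.
Step 4: cheapest edge leaving the tree is E–H (3); add H.
Step 5: cheapest edge leaving the tree is A–C (5); add A.
Step 6: cheapest edge leaving the tree is A–D (3); add D.
Step 7: cheapest edge leaving the tree is A–B (4); add B.
The 7th edge added is A–B.

A-B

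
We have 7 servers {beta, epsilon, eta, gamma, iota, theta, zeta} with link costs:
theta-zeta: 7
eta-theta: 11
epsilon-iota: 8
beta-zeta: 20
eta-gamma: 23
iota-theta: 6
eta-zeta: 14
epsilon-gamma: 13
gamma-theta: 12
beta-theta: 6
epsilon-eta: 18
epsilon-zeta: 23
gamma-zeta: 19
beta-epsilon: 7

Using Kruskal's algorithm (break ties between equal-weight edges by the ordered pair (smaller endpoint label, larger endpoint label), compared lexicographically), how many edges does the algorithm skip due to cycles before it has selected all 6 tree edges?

1

Kruskal's algorithm — process edges by increasing weight (ties by edge label):
beta-theta (6): add. Components now {epsilon} {beta,theta} {eta} {zeta} {iota} {gamma}
iota-theta (6): add. Components now {epsilon} {beta,iota,theta} {eta} {zeta} {gamma}
beta-epsilon (7): add. Components now {beta,epsilon,iota,theta} {eta} {zeta} {gamma}
theta-zeta (7): add. Components now {beta,epsilon,iota,theta,zeta} {eta} {gamma}
epsilon-iota (8): skip — epsilon and iota already connected.
eta-theta (11): add. Components now {beta,epsilon,eta,iota,theta,zeta} {gamma}
gamma-theta (12): add. Components now {beta,epsilon,eta,gamma,iota,theta,zeta}
Edges rejected before the tree was complete: 1.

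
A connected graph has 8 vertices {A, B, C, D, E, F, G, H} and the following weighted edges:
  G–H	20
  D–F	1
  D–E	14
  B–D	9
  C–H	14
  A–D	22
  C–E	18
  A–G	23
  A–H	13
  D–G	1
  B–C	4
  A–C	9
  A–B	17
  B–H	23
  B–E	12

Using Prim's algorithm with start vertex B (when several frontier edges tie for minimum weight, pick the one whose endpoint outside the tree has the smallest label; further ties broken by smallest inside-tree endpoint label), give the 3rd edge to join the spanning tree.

Prim, starting at B.
Step 1: cheapest edge leaving the tree is B–C (4); add C.
Step 2: cheapest edge leaving the tree is A–C (9); add A.
Step 3: cheapest edge leaving the tree is B–D (9); add D.
Step 4: cheapest edge leaving the tree is D–F (1); add F.
Step 5: cheapest edge leaving the tree is D–G (1); add G.
Step 6: cheapest edge leaving the tree is B–E (12); add E.
Step 7: cheapest edge leaving the tree is A–H (13); add H.
The 3rd edge added is B–D.

B-D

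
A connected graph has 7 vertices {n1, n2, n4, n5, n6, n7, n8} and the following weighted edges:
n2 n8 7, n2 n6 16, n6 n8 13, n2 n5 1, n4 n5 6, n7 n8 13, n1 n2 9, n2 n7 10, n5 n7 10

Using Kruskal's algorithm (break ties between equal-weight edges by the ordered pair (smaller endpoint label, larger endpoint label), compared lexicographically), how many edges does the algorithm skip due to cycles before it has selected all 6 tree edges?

1

Kruskal's algorithm — process edges by increasing weight (ties by edge label):
n2 n5 (1): add — endpoints in different components.
n4 n5 (6): add — endpoints in different components.
n2 n8 (7): add — endpoints in different components.
n1 n2 (9): add — endpoints in different components.
n2 n7 (10): add — endpoints in different components.
n5 n7 (10): skip — n7 and n5 already connected.
n6 n8 (13): add — endpoints in different components.
Edges rejected before the tree was complete: 1.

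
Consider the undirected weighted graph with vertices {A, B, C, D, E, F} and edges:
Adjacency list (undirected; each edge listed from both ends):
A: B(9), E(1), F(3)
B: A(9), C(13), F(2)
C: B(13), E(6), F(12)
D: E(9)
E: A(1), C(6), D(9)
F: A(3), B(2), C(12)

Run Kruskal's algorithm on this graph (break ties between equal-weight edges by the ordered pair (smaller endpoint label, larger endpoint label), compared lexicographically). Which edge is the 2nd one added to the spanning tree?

B-F

Sort edges by weight, then run Kruskal:
A–E (1): add — endpoints in different components.
B–F (2): add — endpoints in different components.
A–F (3): add — endpoints in different components.
C–E (6): add — endpoints in different components.
A–B (9): skip — A and B already connected.
D–E (9): add — endpoints in different components.
The 2nd edge added is B–F.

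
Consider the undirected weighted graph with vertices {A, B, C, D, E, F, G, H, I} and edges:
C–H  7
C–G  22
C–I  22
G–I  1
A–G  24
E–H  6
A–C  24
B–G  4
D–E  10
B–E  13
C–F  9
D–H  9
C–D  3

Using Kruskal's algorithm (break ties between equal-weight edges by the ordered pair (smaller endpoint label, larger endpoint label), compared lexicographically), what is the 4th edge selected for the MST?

Kruskal: consider edges lightest-first.
G–I (1): add — endpoints in different components.
C–D (3): add — endpoints in different components.
B–G (4): add — endpoints in different components.
E–H (6): add — endpoints in different components.
C–H (7): add — endpoints in different components.
C–F (9): add — endpoints in different components.
D–H (9): skip — D and H already connected.
D–E (10): skip — D and E already connected.
B–E (13): add — endpoints in different components.
C–G (22): skip — C and G already connected.
C–I (22): skip — C and I already connected.
A–C (24): add — endpoints in different components.
The 4th edge added is E–H.

E-H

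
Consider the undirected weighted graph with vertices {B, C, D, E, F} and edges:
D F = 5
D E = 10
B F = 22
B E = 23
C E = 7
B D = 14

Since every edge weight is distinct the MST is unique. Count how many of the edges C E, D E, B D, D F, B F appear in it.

Kruskal's algorithm — process edges by increasing weight (ties by edge label):
D F (5): add. Components now {B} {C} {D,F} {E}
C E (7): add. Components now {B} {C,E} {D,F}
D E (10): add. Components now {B} {C,D,E,F}
B D (14): add. Components now {B,C,D,E,F}
MST edge set: {D F, C E, D E, B D}.
Of the listed edges, {C E, D E, B D, D F} are in the MST → 4.

4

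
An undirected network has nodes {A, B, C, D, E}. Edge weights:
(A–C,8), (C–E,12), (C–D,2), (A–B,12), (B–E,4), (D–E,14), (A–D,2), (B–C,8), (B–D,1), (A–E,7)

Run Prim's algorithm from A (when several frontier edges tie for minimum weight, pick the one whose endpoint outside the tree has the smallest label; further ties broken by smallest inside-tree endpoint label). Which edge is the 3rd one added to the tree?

C-D

Grow the tree from A using Prim:
Step 1: frontier [A–D 2, A–E 7, A–C 8, A–B 12] → take A–D (2); add D.
Step 2: frontier [A–E 7, A–C 8, A–B 12, B–D 1, C–D 2, D–E 14] → take B–D (1); add B.
Step 3: frontier [A–E 7, A–C 8, B–E 4, B–C 8, C–D 2, D–E 14] → take C–D (2); add C.
Step 4: frontier [A–E 7, B–E 4, C–E 12, D–E 14] → take B–E (4); add E.
The 3rd edge added is C–D.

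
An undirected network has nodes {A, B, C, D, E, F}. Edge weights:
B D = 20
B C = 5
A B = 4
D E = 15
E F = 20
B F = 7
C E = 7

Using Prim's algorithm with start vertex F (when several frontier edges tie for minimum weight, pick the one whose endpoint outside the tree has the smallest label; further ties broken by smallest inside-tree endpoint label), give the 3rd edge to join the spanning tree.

B-C

Prim's algorithm from F:
Step 1: frontier [B F 7, E F 20] → take B F (7); add B.
Step 2: frontier [A B 4, B C 5, B D 20, E F 20] → take A B (4); add A.
Step 3: frontier [B C 5, B D 20, E F 20] → take B C (5); add C.
Step 4: frontier [B D 20, C E 7, E F 20] → take C E (7); add E.
Step 5: frontier [B D 20, D E 15] → take D E (15); add D.
The 3rd edge added is B C.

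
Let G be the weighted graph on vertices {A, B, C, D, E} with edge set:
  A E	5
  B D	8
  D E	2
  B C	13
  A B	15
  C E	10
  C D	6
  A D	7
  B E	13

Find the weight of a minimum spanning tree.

Sort edges by weight, then run Kruskal:
D E (2): add. Components now {A} {B} {C} {D,E}
A E (5): add. Components now {A,D,E} {B} {C}
C D (6): add. Components now {A,C,D,E} {B}
A D (7): skip — A and D already connected.
B D (8): add. Components now {A,B,C,D,E}
MST edges: D E, A E, C D, B D; total weight 2+5+6+8 = 21.

21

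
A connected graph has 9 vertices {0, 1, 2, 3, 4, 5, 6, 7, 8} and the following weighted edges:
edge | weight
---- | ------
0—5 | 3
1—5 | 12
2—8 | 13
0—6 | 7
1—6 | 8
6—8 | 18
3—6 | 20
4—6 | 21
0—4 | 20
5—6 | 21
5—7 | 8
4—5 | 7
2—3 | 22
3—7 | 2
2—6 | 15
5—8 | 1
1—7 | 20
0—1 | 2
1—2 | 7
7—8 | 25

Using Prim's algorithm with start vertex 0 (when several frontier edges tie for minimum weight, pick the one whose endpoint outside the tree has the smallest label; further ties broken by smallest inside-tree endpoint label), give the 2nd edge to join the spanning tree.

0-5

Prim's algorithm from 0:
Step 1: cheapest edge leaving the tree is 0—1 (2); add 1.
Step 2: cheapest edge leaving the tree is 0—5 (3); add 5.
Step 3: cheapest edge leaving the tree is 5—8 (1); add 8.
Step 4: cheapest edge leaving the tree is 1—2 (7); add 2.
Step 5: cheapest edge leaving the tree is 4—5 (7); add 4.
Step 6: cheapest edge leaving the tree is 0—6 (7); add 6.
Step 7: cheapest edge leaving the tree is 5—7 (8); add 7.
Step 8: cheapest edge leaving the tree is 3—7 (2); add 3.
The 2nd edge added is 0—5.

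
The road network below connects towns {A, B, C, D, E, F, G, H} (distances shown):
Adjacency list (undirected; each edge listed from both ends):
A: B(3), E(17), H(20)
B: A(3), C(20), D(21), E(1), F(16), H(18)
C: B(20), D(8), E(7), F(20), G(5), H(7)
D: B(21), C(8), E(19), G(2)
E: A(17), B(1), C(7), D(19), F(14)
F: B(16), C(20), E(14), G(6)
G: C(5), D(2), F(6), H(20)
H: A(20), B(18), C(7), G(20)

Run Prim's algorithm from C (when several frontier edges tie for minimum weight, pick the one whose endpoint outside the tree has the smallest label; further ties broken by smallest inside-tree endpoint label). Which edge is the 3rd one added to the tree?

Grow the tree from C using Prim:
Step 1: cheapest edge leaving the tree is C G (5); add G.
Step 2: cheapest edge leaving the tree is D G (2); add D.
Step 3: cheapest edge leaving the tree is F G (6); add F.
Step 4: cheapest edge leaving the tree is C E (7); add E.
Step 5: cheapest edge leaving the tree is B E (1); add B.
Step 6: cheapest edge leaving the tree is A B (3); add A.
Step 7: cheapest edge leaving the tree is C H (7); add H.
The 3rd edge added is F G.

F-G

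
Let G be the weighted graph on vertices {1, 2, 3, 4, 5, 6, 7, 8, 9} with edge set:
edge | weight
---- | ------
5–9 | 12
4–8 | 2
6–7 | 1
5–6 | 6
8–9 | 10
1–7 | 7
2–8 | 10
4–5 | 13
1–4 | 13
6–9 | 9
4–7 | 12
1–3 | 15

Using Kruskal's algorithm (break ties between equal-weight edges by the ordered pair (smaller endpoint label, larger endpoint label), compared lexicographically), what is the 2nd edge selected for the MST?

Kruskal: consider edges lightest-first.
6–7 (1): add — endpoints in different components.
4–8 (2): add — endpoints in different components.
5–6 (6): add — endpoints in different components.
1–7 (7): add — endpoints in different components.
6–9 (9): add — endpoints in different components.
2–8 (10): add — endpoints in different components.
8–9 (10): add — endpoints in different components.
4–7 (12): skip — 4 and 7 already connected.
5–9 (12): skip — 5 and 9 already connected.
1–4 (13): skip — 1 and 4 already connected.
4–5 (13): skip — 4 and 5 already connected.
1–3 (15): add — endpoints in different components.
The 2nd edge added is 4–8.

4-8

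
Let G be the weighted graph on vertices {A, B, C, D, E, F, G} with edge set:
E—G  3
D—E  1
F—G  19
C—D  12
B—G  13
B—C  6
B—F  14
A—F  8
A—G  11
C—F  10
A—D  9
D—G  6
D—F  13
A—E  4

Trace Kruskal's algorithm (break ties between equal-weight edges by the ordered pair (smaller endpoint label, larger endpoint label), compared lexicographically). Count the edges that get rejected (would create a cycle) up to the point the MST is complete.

2

Sort edges by weight, then run Kruskal:
D—E (1): add. Components now {A} {B} {C} {D,E} {F} {G}
E—G (3): add. Components now {A} {B} {C} {D,E,G} {F}
A—E (4): add. Components now {A,D,E,G} {B} {C} {F}
B—C (6): add. Components now {A,D,E,G} {B,C} {F}
D—G (6): skip — D and G already connected.
A—F (8): add. Components now {A,D,E,F,G} {B,C}
A—D (9): skip — A and D already connected.
C—F (10): add. Components now {A,B,C,D,E,F,G}
Edges rejected before the tree was complete: 2.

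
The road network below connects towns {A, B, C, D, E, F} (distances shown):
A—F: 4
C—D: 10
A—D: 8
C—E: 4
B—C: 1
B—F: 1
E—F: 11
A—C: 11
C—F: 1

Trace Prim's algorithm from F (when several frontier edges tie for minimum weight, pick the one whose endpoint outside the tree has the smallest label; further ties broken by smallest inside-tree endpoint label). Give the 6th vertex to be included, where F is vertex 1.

Prim, starting at F.
Step 1: frontier [B—F 1, C—F 1, A—F 4, E—F 11] → take B—F (1); add B.
Step 2: frontier [B—C 1, C—F 1, A—F 4, E—F 11] → take B—C (1); add C.
Step 3: frontier [C—E 4, C—D 10, A—C 11, A—F 4, E—F 11] → take A—F (4); add A.
Step 4: frontier [A—D 8, C—E 4, C—D 10, E—F 11] → take C—E (4); add E.
Step 5: frontier [A—D 8, C—D 10] → take A—D (8); add D.
Vertex order: F, B, C, A, E, D. The 6th vertex is D.

D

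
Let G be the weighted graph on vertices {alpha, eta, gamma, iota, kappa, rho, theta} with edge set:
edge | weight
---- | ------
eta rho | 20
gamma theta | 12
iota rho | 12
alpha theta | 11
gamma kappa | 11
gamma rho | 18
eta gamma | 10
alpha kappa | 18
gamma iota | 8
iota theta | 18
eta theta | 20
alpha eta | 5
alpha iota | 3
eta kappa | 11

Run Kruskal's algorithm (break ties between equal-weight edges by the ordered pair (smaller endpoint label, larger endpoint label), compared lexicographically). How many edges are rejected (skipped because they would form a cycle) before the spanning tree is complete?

3

Kruskal: consider edges lightest-first.
alpha iota (3): add — endpoints in different components.
alpha eta (5): add — endpoints in different components.
gamma iota (8): add — endpoints in different components.
eta gamma (10): skip — gamma and eta already connected.
alpha theta (11): add — endpoints in different components.
eta kappa (11): add — endpoints in different components.
gamma kappa (11): skip — gamma and kappa already connected.
gamma theta (12): skip — gamma and theta already connected.
iota rho (12): add — endpoints in different components.
Edges rejected before the tree was complete: 3.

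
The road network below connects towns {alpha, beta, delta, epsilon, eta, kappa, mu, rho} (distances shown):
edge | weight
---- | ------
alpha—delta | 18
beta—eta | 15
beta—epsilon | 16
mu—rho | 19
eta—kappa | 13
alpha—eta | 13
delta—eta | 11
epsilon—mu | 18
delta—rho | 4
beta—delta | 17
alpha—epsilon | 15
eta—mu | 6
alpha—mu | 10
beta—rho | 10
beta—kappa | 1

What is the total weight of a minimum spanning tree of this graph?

Sort edges by weight, then run Kruskal:
beta—kappa (1): add — endpoints in different components.
delta—rho (4): add — endpoints in different components.
eta—mu (6): add — endpoints in different components.
alpha—mu (10): add — endpoints in different components.
beta—rho (10): add — endpoints in different components.
delta—eta (11): add — endpoints in different components.
alpha—eta (13): skip — alpha and eta already connected.
eta—kappa (13): skip — eta and kappa already connected.
alpha—epsilon (15): add — endpoints in different components.
MST edges: beta—kappa, delta—rho, eta—mu, alpha—mu, beta—rho, delta—eta, alpha—epsilon; total weight 1+4+6+10+10+11+15 = 57.

57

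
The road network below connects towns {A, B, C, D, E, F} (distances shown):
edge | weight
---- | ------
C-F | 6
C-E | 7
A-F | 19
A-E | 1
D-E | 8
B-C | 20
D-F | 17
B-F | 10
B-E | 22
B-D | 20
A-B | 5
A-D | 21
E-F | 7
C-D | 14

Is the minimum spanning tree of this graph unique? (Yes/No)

No

Sort edges by weight, then run Kruskal:
A-E (1): add. Components now {A,E} {B} {C} {D} {F}
A-B (5): add. Components now {A,B,E} {C} {D} {F}
C-F (6): add. Components now {A,B,E} {C,F} {D}
C-E (7): add. Components now {A,B,C,E,F} {D}
E-F (7): skip — E and F already connected.
D-E (8): add. Components now {A,B,C,D,E,F}
Non-tree edge E-F has weight 7, equal to the heaviest edge on its tree cycle — swapping gives another MST of the same weight. Not unique.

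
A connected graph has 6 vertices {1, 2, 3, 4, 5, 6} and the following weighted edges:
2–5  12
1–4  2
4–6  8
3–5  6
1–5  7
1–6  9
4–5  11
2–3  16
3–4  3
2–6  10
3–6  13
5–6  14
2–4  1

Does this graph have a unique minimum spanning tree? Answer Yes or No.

Yes

Kruskal's algorithm — process edges by increasing weight (ties by edge label):
2–4 (1): add. Components now {1} {2,4} {3} {5} {6}
1–4 (2): add. Components now {1,2,4} {3} {5} {6}
3–4 (3): add. Components now {1,2,3,4} {5} {6}
3–5 (6): add. Components now {1,2,3,4,5} {6}
1–5 (7): skip — 1 and 5 already connected.
4–6 (8): add. Components now {1,2,3,4,5,6}
Every non-tree edge has weight strictly greater than the heaviest edge on the tree path between its endpoints, so the MST is unique.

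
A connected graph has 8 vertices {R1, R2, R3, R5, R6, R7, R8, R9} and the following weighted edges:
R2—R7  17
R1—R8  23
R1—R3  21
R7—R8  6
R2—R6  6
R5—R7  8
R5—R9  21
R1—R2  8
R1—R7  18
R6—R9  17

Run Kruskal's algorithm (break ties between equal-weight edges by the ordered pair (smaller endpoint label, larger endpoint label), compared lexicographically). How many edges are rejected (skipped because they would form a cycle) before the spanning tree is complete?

1

Kruskal: consider edges lightest-first.
R2—R6 (6): add — endpoints in different components.
R7—R8 (6): add — endpoints in different components.
R1—R2 (8): add — endpoints in different components.
R5—R7 (8): add — endpoints in different components.
R2—R7 (17): add — endpoints in different components.
R6—R9 (17): add — endpoints in different components.
R1—R7 (18): skip — R7 and R1 already connected.
R1—R3 (21): add — endpoints in different components.
Edges rejected before the tree was complete: 1.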